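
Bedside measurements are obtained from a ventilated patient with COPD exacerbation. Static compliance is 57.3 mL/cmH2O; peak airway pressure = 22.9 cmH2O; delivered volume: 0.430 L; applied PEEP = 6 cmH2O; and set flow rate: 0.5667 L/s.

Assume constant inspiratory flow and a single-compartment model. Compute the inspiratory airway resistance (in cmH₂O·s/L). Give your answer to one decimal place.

Equation of motion (constant flow): PIP = Vt/C + R·V̇ + PEEP.
R·V̇ = PIP − Vt/C − PEEP = 22.9 − 430/57.3 − 6 = 22.9 − 7.504 − 6 = 9.396 cmH2O.
R = 9.396 / 0.5667 = 16.58 cmH2O·s/L.

16.6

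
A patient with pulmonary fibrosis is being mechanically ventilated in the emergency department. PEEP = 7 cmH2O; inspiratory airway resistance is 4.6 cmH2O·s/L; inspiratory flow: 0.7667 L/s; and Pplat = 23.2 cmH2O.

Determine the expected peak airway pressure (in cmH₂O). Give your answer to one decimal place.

26.7

PIP = Pplat + Raw × flow = 23.2 + 4.6 × 0.7667 = 23.2 + 3.527 = 26.727 cmH2O.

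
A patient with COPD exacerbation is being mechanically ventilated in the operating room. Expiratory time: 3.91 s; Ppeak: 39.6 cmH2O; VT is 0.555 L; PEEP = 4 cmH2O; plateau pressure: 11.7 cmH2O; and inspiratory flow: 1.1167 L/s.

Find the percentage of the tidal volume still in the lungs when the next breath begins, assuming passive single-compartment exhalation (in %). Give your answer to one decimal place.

R = (PIP − Pplat)/V̇ = (39.6 − 11.7) / 1.1167 = 27.9/1.1167 = 24.984 cmH2O·s/L.
C = Vt/(Pplat − PEEP) = 555.0 / (11.7 − 4) = 555.0/7.7 = 72.078 mL/cmH2O.
τ = R × C = 24.984 × 0.07208 L/cmH2O = 1.801 s.
Fraction remaining at end-expiration = e^(−Te/τ) = e^(−3.91/1.801) = 0.1141 → 11.41%.

11.4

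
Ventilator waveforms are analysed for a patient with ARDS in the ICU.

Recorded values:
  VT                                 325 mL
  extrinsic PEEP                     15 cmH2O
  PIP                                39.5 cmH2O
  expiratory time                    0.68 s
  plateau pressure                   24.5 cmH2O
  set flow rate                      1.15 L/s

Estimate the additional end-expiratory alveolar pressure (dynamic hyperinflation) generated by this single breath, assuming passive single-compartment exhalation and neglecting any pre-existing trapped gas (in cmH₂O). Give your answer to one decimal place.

2.1

R = (PIP − Pplat)/V̇ = (39.5 − 24.5) / 1.15 = 15.0/1.15 = 13.043 cmH2O·s/L.
C = Vt/(Pplat − PEEP) = 325.0 / (24.5 − 15) = 325.0/9.5 = 34.211 mL/cmH2O.
τ = R × C = 13.043 × 0.03421 L/cmH2O = 0.4462 s.
Fraction remaining = e^(−Te/τ) = e^(−0.68/0.4462) = 0.2178; trapped volume = 325.0 × 0.2178 = 70.785 mL.
Additional alveolar pressure from trapping ≈ V_trapped / C = 70.785 / 34.211 = 2.069 cmH2O.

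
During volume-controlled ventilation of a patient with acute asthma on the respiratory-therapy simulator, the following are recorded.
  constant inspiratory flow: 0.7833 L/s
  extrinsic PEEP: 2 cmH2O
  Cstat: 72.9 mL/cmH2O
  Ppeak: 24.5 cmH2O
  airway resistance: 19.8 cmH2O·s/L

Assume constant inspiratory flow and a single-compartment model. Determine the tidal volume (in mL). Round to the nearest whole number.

Equation of motion (constant flow): PIP = Vt/C + R·V̇ + PEEP.
Vt/C = PIP − R·V̇ − PEEP = 24.5 − 15.509 − 2 = 6.991 cmH2O.
Vt = C × 6.991 = 72.9 × 6.991 = 509.64 mL.

510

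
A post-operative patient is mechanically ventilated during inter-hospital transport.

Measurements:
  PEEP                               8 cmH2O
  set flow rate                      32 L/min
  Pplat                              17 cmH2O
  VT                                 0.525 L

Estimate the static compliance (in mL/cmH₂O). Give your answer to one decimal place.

58.3

Cstat = Vt / (Pplat − PEEP) = 525 / (17 − 8) = 525 / 9.0 = 58.333 mL/cmH2O.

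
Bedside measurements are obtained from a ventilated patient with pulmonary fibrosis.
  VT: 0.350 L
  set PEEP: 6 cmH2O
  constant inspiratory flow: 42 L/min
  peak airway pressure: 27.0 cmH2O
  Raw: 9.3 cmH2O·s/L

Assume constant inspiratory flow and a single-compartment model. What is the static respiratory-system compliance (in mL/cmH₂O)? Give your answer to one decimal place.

Flow: 42 L/min ÷ 60 = 0.7 L/s.
Equation of motion (constant flow): PIP = Vt/C + R·V̇ + PEEP.
Vt/C = PIP − R·V̇ − PEEP = 27.0 − 9.3×0.7 − 6 = 27.0 − 6.51 − 6 = 14.49 cmH2O.
C = Vt / 14.49 = 350 / 14.49 = 24.155 mL/cmH2O.

24.2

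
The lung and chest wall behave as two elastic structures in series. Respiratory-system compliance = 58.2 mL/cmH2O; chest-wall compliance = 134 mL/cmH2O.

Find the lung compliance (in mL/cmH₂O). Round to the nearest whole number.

103

1/CL = 1/Crs − 1/Ccw.
1/CL = 1/58.2 − 1/134 = 0.009719.
CL = 102.89 mL/cmH2O.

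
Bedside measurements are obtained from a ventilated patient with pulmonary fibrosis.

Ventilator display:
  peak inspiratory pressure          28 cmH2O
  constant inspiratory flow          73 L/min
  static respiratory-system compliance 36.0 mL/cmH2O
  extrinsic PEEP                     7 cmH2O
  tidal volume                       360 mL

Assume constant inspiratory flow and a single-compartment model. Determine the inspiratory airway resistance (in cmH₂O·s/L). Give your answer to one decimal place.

9.0

Flow: 73 L/min ÷ 60 = 1.2167 L/s.
Equation of motion (constant flow): PIP = Vt/C + R·V̇ + PEEP.
R·V̇ = PIP − Vt/C − PEEP = 28 − 360/36.0 − 7 = 28 − 10.0 − 7 = 11.0 cmH2O.
R = 11.0 / 1.2167 = 9.041 cmH2O·s/L.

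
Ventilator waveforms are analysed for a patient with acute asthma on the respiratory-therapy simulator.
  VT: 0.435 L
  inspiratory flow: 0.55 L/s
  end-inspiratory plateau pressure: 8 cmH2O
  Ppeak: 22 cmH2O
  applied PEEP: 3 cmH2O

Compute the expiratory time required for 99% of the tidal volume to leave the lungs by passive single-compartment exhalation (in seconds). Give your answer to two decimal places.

10.20

R = (PIP − Pplat)/V̇ = (22 − 8) / 0.55 = 14.0/0.55 = 25.455 cmH2O·s/L.
C = Vt/(Pplat − PEEP) = 435.0 / (8 − 3) = 435.0/5.0 = 87.0 mL/cmH2O.
τ = R × C = 25.455 × 0.087 L/cmH2O = 2.215 s.
t = −τ·ln(1 − 0.99) = −2.215·ln(0.01) = 10.2 s.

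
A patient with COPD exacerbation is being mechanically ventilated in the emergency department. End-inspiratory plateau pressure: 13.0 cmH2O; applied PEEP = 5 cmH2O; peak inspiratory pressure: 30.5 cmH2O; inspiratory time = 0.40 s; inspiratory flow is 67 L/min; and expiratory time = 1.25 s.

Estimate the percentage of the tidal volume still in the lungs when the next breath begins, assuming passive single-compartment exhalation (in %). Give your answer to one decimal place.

24.0

Flow: 67 L/min ÷ 60 = 1.1167 L/s.
Vt = flow × Ti = 1.1167 L/s × 0.40 s × 1000 mL/L = 446.68 mL.
R = (PIP − Pplat)/V̇ = (30.5 − 13.0) / 1.1167 = 17.5/1.1167 = 15.671 cmH2O·s/L.
C = Vt/(Pplat − PEEP) = 446.68 / (13.0 − 5) = 446.68/8.0 = 55.835 mL/cmH2O.
τ = R × C = 15.671 × 0.05584 L/cmH2O = 0.8751 s.
Fraction remaining at end-expiration = e^(−Te/τ) = e^(−1.25/0.8751) = 0.2397 → 23.97%.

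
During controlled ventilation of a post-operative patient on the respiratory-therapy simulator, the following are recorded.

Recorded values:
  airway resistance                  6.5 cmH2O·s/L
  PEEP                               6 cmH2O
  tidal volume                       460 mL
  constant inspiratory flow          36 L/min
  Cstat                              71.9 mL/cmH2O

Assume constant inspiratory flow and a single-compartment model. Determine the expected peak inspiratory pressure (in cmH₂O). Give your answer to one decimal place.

16.3

Flow: 36 L/min ÷ 60 = 0.6 L/s.
Equation of motion (constant flow): PIP = Vt/C + R·V̇ + PEEP.
PIP = 460/71.9 + 6.5×0.6 + 6 = 6.398 + 3.9 + 6 = 16.298 cmH2O.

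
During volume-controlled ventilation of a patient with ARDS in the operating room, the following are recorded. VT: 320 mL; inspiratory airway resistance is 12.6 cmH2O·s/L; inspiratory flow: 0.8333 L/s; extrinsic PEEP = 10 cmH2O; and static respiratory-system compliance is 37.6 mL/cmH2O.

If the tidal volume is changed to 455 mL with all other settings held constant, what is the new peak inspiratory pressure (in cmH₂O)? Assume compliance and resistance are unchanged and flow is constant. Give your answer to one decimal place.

32.6

PIP = Vt/C + R·V̇ + PEEP (constant-flow equation of motion).
Only the elastic term changes: ΔPIP = ΔVt / C = (455 − 320) / 37.6 = 3.59 cmH2O.
Original PIP = 320/37.6 + 12.6×0.8333 + 10 = 29.01 cmH2O; new PIP = 29.01 + (3.59) = 32.6 cmH2O.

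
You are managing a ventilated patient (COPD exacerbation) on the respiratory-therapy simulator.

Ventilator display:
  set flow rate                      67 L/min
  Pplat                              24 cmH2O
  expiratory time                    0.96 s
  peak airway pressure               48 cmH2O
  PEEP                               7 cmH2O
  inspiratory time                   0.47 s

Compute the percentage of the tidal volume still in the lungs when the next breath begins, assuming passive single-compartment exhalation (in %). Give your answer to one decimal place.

23.5

Flow: 67 L/min ÷ 60 = 1.1167 L/s.
Vt = flow × Ti = 1.1167 L/s × 0.47 s × 1000 mL/L = 524.85 mL.
R = (PIP − Pplat)/V̇ = (48 − 24) / 1.1167 = 24.0/1.1167 = 21.492 cmH2O·s/L.
C = Vt/(Pplat − PEEP) = 524.85 / (24 − 7) = 524.85/17.0 = 30.874 mL/cmH2O.
τ = R × C = 21.492 × 0.03087 L/cmH2O = 0.6635 s.
Fraction remaining at end-expiration = e^(−Te/τ) = e^(−0.96/0.6635) = 0.2353 → 23.53%.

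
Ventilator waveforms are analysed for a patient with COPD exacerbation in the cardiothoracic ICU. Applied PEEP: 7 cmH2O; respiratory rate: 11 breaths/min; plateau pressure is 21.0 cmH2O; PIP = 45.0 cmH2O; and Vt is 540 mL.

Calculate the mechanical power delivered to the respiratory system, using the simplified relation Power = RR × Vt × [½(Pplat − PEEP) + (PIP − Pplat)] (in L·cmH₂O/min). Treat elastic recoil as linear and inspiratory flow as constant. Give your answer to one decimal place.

Per-breath work = Vt × [½(Pplat−PEEP) + (PIP−Pplat)] = 0.540 × [0.5×14.0 + 24.0] = 0.540 × 31.0 = 16.74 L·cmH2O.
Power = 11 × 16.74 = 184.14 L·cmH2O/min.

184.1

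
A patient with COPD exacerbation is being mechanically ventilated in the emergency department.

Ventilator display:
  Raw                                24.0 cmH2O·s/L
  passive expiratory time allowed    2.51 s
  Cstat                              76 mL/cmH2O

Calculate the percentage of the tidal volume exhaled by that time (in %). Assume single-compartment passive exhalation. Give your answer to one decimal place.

τ = R × C = 24.0 × 76 mL/cmH2O = 24.0 × 0.076 L/cmH2O = 1.824 s.
Passive exhalation: V(t)/V₀ = e^(−t/τ) = e^(−2.51/1.824) = 0.2526.
Fraction exhaled = 1 − 0.2526 = 0.7474 → 74.74%.

74.7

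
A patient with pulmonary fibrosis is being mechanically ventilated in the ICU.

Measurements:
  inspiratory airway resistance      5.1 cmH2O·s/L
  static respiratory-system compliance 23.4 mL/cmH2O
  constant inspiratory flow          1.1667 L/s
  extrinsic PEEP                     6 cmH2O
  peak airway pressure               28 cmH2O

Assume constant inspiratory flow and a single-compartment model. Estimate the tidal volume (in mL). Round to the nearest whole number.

376

Equation of motion (constant flow): PIP = Vt/C + R·V̇ + PEEP.
Vt/C = PIP − R·V̇ − PEEP = 28 − 5.95 − 6 = 16.05 cmH2O.
Vt = C × 16.05 = 23.4 × 16.05 = 375.57 mL.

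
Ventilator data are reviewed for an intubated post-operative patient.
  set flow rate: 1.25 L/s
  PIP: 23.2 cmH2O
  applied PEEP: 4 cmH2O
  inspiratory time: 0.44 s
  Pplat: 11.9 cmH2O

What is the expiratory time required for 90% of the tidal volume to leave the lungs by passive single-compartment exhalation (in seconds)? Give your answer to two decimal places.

Vt = flow × Ti = 1.25 L/s × 0.44 s × 1000 mL/L = 550.0 mL.
R = (PIP − Pplat)/V̇ = (23.2 − 11.9) / 1.25 = 11.3/1.25 = 9.04 cmH2O·s/L.
C = Vt/(Pplat − PEEP) = 550.0 / (11.9 − 4) = 550.0/7.9 = 69.62 mL/cmH2O.
τ = R × C = 9.04 × 0.06962 L/cmH2O = 0.6294 s.
t = −τ·ln(1 − 0.90) = −0.6294·ln(0.1) = 1.449 s.

1.45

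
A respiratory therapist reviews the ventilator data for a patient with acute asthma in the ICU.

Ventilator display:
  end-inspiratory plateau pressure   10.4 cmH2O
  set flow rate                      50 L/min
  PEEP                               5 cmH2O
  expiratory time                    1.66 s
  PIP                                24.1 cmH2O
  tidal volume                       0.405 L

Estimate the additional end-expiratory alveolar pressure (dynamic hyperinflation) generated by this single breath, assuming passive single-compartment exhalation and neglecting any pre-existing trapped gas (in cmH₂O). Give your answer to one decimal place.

1.4

Flow: 50 L/min ÷ 60 = 0.8333 L/s.
R = (PIP − Pplat)/V̇ = (24.1 − 10.4) / 0.8333 = 13.7/0.8333 = 16.441 cmH2O·s/L.
C = Vt/(Pplat − PEEP) = 405.0 / (10.4 − 5) = 405.0/5.4 = 75.0 mL/cmH2O.
τ = R × C = 16.441 × 0.075 L/cmH2O = 1.233 s.
Fraction remaining = e^(−Te/τ) = e^(−1.66/1.233) = 0.2602; trapped volume = 405.0 × 0.2602 = 105.38 mL.
Additional alveolar pressure from trapping ≈ V_trapped / C = 105.38 / 75.0 = 1.405 cmH2O.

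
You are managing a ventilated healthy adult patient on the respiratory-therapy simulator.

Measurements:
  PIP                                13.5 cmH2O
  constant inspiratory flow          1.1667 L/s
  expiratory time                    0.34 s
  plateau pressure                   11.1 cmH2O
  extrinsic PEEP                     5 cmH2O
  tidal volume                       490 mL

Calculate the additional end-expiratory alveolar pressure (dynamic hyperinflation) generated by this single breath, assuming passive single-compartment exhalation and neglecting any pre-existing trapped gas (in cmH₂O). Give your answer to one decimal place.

R = (PIP − Pplat)/V̇ = (13.5 − 11.1) / 1.1667 = 2.4/1.1667 = 2.057 cmH2O·s/L.
C = Vt/(Pplat − PEEP) = 490.0 / (11.1 − 5) = 490.0/6.1 = 80.328 mL/cmH2O.
τ = R × C = 2.057 × 0.08033 L/cmH2O = 0.1652 s.
Fraction remaining = e^(−Te/τ) = e^(−0.34/0.1652) = 0.1277; trapped volume = 490.0 × 0.1277 = 62.573 mL.
Additional alveolar pressure from trapping ≈ V_trapped / C = 62.573 / 80.328 = 0.779 cmH2O.

0.8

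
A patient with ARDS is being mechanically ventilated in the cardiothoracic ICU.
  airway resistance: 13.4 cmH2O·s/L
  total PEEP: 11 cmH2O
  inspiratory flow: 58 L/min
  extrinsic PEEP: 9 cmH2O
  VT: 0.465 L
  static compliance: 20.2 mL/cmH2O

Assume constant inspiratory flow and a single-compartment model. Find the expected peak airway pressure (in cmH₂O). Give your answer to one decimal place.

Flow: 58 L/min ÷ 60 = 0.9667 L/s.
Total PEEP = 11 cmH2O (set 9 + intrinsic 2); this is the baseline alveolar pressure.
Equation of motion (constant flow): PIP = Vt/C + R·V̇ + PEEP.
PIP = 465/20.2 + 13.4×0.9667 + 11 = 23.02 + 12.954 + 11 = 46.974 cmH2O.

47.0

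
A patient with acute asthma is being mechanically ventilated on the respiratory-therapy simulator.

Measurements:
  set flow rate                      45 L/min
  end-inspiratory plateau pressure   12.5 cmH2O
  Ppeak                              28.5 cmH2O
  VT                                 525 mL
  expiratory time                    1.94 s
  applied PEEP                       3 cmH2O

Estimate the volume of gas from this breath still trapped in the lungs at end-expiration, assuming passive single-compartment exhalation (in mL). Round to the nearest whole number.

101

Flow: 45 L/min ÷ 60 = 0.75 L/s.
R = (PIP − Pplat)/V̇ = (28.5 − 12.5) / 0.75 = 16.0/0.75 = 21.333 cmH2O·s/L.
C = Vt/(Pplat − PEEP) = 525.0 / (12.5 − 3) = 525.0/9.5 = 55.263 mL/cmH2O.
τ = R × C = 21.333 × 0.05526 L/cmH2O = 1.179 s.
Fraction remaining = e^(−Te/τ) = e^(−1.94/1.179) = 0.1929.
Trapped volume = 525.0 × 0.1929 = 101.27 mL.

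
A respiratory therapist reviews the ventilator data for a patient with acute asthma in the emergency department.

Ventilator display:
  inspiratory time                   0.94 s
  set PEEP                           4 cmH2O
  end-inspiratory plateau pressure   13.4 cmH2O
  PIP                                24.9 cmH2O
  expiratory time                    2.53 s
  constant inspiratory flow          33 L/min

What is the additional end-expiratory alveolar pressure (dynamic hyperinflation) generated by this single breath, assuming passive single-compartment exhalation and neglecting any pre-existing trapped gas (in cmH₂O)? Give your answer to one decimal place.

Flow: 33 L/min ÷ 60 = 0.55 L/s.
Vt = flow × Ti = 0.55 L/s × 0.94 s × 1000 mL/L = 517.0 mL.
R = (PIP − Pplat)/V̇ = (24.9 − 13.4) / 0.55 = 11.5/0.55 = 20.909 cmH2O·s/L.
C = Vt/(Pplat − PEEP) = 517.0 / (13.4 − 4) = 517.0/9.4 = 55.0 mL/cmH2O.
τ = R × C = 20.909 × 0.055 L/cmH2O = 1.15 s.
Fraction remaining = e^(−Te/τ) = e^(−2.53/1.15) = 0.1108; trapped volume = 517.0 × 0.1108 = 57.284 mL.
Additional alveolar pressure from trapping ≈ V_trapped / C = 57.284 / 55.0 = 1.042 cmH2O.

1.0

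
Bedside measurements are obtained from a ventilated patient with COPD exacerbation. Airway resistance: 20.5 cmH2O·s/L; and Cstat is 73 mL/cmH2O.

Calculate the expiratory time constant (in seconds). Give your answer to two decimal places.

τ = R × C = 20.5 × 73 mL/cmH2O = 20.5 × 0.073 L/cmH2O = 1.497 s.

1.50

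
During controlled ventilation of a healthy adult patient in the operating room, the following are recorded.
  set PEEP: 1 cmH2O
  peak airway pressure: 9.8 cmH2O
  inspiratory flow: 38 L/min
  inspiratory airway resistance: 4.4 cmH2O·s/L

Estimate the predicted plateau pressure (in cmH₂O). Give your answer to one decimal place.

Flow: 38 L/min ÷ 60 = 0.6333 L/s.
Pplat = PIP − Raw × flow = 9.8 − 4.4 × 0.6333 = 9.8 − 2.787 = 7.013 cmH2O.

7.0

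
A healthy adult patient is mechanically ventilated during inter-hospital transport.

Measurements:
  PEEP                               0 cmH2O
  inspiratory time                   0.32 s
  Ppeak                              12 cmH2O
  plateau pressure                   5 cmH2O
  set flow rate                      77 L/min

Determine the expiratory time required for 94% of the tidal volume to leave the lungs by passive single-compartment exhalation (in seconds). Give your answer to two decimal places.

Flow: 77 L/min ÷ 60 = 1.2833 L/s.
Vt = flow × Ti = 1.2833 L/s × 0.32 s × 1000 mL/L = 410.66 mL.
R = (PIP − Pplat)/V̇ = (12 − 5) / 1.2833 = 7.0/1.2833 = 5.455 cmH2O·s/L.
C = Vt/(Pplat − PEEP) = 410.66 / (5 − 0) = 410.66/5.0 = 82.132 mL/cmH2O.
τ = R × C = 5.455 × 0.08213 L/cmH2O = 0.448 s.
t = −τ·ln(1 − 0.94) = −0.448·ln(0.06) = 1.26 s.

1.26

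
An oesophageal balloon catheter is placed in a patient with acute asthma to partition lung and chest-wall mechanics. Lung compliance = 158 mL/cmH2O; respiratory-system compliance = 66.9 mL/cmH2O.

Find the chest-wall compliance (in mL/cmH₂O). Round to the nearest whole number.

1/Ccw = 1/Crs − 1/CL.
1/Ccw = 1/66.9 − 1/158 = 0.008619.
Ccw = 116.02 mL/cmH2O.

116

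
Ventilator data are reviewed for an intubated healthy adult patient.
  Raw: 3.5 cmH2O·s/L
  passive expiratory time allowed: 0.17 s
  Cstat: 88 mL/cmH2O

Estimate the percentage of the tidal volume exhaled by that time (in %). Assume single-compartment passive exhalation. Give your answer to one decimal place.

42.4

τ = R × C = 3.5 × 88 mL/cmH2O = 3.5 × 0.088 L/cmH2O = 0.308 s.
Passive exhalation: V(t)/V₀ = e^(−t/τ) = e^(−0.17/0.308) = 0.5758.
Fraction exhaled = 1 − 0.5758 = 0.4242 → 42.42%.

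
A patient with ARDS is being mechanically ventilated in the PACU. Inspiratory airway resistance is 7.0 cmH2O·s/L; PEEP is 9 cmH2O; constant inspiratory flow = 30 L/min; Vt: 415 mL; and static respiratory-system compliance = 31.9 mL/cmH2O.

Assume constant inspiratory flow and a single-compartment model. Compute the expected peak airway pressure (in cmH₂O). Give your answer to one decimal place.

Flow: 30 L/min ÷ 60 = 0.5 L/s.
Equation of motion (constant flow): PIP = Vt/C + R·V̇ + PEEP.
PIP = 415/31.9 + 7.0×0.5 + 9 = 13.009 + 3.5 + 9 = 25.509 cmH2O.

25.5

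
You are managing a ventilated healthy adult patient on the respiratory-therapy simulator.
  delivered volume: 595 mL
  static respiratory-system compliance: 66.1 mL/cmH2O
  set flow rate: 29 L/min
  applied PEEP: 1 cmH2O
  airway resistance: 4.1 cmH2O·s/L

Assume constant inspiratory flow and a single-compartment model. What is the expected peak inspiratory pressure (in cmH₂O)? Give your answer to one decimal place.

12.0

Flow: 29 L/min ÷ 60 = 0.4833 L/s.
Equation of motion (constant flow): PIP = Vt/C + R·V̇ + PEEP.
PIP = 595/66.1 + 4.1×0.4833 + 1 = 9.002 + 1.982 + 1 = 11.984 cmH2O.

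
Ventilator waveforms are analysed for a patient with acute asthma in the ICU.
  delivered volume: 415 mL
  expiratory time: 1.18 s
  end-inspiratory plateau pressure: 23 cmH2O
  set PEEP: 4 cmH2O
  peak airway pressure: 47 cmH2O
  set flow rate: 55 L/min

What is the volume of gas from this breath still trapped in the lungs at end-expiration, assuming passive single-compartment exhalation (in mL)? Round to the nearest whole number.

Flow: 55 L/min ÷ 60 = 0.9167 L/s.
R = (PIP − Pplat)/V̇ = (47 − 23) / 0.9167 = 24.0/0.9167 = 26.181 cmH2O·s/L.
C = Vt/(Pplat − PEEP) = 415.0 / (23 − 4) = 415.0/19.0 = 21.842 mL/cmH2O.
τ = R × C = 26.181 × 0.02184 L/cmH2O = 0.5718 s.
Fraction remaining = e^(−Te/τ) = e^(−1.18/0.5718) = 0.127.
Trapped volume = 415.0 × 0.127 = 52.705 mL.

53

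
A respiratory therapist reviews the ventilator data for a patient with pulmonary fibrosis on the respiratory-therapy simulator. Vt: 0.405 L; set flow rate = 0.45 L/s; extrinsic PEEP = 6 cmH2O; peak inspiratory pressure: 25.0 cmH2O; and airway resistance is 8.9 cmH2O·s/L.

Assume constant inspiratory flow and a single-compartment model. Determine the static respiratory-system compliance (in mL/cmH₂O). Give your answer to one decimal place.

27.0

Equation of motion (constant flow): PIP = Vt/C + R·V̇ + PEEP.
Vt/C = PIP − R·V̇ − PEEP = 25.0 − 8.9×0.45 − 6 = 25.0 − 4.005 − 6 = 14.995 cmH2O.
C = Vt / 14.995 = 405 / 14.995 = 27.009 mL/cmH2O.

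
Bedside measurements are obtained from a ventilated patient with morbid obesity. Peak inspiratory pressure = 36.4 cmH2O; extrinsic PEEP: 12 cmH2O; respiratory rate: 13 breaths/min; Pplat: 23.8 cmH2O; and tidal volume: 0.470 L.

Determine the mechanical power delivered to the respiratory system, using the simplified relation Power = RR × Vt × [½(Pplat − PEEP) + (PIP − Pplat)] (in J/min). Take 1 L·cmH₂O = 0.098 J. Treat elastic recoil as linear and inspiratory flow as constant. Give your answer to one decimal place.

Per-breath work = Vt × [½(Pplat−PEEP) + (PIP−Pplat)] = 0.470 × [0.5×11.8 + 12.6] = 0.470 × 18.5 = 8.695 L·cmH2O.
Power = 13 × 8.695 = 113.04 L·cmH2O/min.
× 0.098 J/(L·cmH2O) → 11.078 J/min.

11.1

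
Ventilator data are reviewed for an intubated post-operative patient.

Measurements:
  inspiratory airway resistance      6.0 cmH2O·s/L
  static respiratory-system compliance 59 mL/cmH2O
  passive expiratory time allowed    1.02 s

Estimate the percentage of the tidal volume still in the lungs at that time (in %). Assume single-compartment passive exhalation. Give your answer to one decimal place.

τ = R × C = 6.0 × 59 mL/cmH2O = 6.0 × 0.059 L/cmH2O = 0.354 s.
Passive exhalation: V(t)/V₀ = e^(−t/τ) = e^(−1.02/0.354) = 0.05606.
Fraction remaining = 0.05606 → 5.606%.

5.6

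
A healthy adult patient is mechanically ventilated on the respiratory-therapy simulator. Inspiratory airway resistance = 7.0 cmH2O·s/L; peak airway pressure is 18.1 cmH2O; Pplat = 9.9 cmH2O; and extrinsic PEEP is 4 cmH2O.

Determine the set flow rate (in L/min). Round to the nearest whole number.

70

flow = (PIP − Pplat) / Raw = (18.1 − 9.9) / 7.0 = 1.171 L/s × 60 = 70.26 L/min.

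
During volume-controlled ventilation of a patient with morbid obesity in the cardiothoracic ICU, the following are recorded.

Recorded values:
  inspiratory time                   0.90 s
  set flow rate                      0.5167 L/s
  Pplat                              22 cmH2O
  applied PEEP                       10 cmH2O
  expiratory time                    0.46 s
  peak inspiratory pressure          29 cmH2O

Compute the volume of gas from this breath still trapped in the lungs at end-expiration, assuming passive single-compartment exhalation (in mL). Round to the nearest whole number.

194

Vt = flow × Ti = 0.5167 L/s × 0.90 s × 1000 mL/L = 465.03 mL.
R = (PIP − Pplat)/V̇ = (29 − 22) / 0.5167 = 7.0/0.5167 = 13.548 cmH2O·s/L.
C = Vt/(Pplat − PEEP) = 465.03 / (22 − 10) = 465.03/12.0 = 38.753 mL/cmH2O.
τ = R × C = 13.548 × 0.03875 L/cmH2O = 0.525 s.
Fraction remaining = e^(−Te/τ) = e^(−0.46/0.525) = 0.4164.
Trapped volume = 465.03 × 0.4164 = 193.64 mL.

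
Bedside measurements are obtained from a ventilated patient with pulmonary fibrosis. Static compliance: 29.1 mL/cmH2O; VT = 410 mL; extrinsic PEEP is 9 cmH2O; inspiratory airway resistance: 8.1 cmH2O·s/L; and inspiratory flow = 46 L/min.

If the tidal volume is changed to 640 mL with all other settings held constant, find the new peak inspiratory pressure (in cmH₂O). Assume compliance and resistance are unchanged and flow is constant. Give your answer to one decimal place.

37.2

Flow: 46 L/min ÷ 60 = 0.7667 L/s.
PIP = Vt/C + R·V̇ + PEEP (constant-flow equation of motion).
Only the elastic term changes: ΔPIP = ΔVt / C = (640 − 410) / 29.1 = 7.904 cmH2O.
Original PIP = 410/29.1 + 8.1×0.7667 + 9 = 29.3 cmH2O; new PIP = 29.3 + (7.904) = 37.204 cmH2O.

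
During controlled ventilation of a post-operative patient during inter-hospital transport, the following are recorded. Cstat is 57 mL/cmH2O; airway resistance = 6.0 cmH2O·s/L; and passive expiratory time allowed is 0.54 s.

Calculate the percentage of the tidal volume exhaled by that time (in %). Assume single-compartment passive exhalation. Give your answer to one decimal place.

79.4

τ = R × C = 6.0 × 57 mL/cmH2O = 6.0 × 0.057 L/cmH2O = 0.342 s.
Passive exhalation: V(t)/V₀ = e^(−t/τ) = e^(−0.54/0.342) = 0.2062.
Fraction exhaled = 1 − 0.2062 = 0.7938 → 79.38%.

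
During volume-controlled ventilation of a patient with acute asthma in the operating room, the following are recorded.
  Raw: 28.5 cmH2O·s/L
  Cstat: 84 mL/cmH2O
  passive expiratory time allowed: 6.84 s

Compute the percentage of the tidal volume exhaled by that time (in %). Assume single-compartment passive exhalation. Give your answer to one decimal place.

94.3

τ = R × C = 28.5 × 84 mL/cmH2O = 28.5 × 0.084 L/cmH2O = 2.394 s.
Passive exhalation: V(t)/V₀ = e^(−t/τ) = e^(−6.84/2.394) = 0.05743.
Fraction exhaled = 1 − 0.05743 = 0.9426 → 94.26%.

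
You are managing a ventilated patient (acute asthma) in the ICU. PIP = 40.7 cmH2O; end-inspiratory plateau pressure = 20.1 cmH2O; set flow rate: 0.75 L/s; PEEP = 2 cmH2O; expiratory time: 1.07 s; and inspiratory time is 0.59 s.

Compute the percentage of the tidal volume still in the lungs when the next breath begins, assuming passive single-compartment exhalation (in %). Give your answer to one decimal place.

Vt = flow × Ti = 0.75 L/s × 0.59 s × 1000 mL/L = 442.5 mL.
R = (PIP − Pplat)/V̇ = (40.7 − 20.1) / 0.75 = 20.6/0.75 = 27.467 cmH2O·s/L.
C = Vt/(Pplat − PEEP) = 442.5 / (20.1 − 2) = 442.5/18.1 = 24.448 mL/cmH2O.
τ = R × C = 27.467 × 0.02445 L/cmH2O = 0.6716 s.
Fraction remaining at end-expiration = e^(−Te/τ) = e^(−1.07/0.6716) = 0.2033 → 20.33%.

20.3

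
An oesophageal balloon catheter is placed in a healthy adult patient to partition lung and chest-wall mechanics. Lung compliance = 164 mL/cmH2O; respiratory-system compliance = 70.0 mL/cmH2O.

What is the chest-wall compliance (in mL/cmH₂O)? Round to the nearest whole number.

1/Ccw = 1/Crs − 1/CL.
1/Ccw = 1/70.0 − 1/164 = 0.008188.
Ccw = 122.13 mL/cmH2O.

122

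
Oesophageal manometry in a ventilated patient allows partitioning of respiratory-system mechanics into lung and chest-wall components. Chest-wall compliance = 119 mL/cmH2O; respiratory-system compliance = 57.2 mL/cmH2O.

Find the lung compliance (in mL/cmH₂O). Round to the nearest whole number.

110

1/CL = 1/Crs − 1/Ccw.
1/CL = 1/57.2 − 1/119 = 0.009079.
CL = 110.14 mL/cmH2O.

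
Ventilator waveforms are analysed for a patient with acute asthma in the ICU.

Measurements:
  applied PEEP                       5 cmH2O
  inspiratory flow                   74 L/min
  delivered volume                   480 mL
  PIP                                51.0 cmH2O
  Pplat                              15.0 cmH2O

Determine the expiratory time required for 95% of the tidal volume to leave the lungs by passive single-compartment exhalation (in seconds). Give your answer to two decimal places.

4.20

Flow: 74 L/min ÷ 60 = 1.2333 L/s.
R = (PIP − Pplat)/V̇ = (51.0 − 15.0) / 1.2333 = 36.0/1.2333 = 29.19 cmH2O·s/L.
C = Vt/(Pplat − PEEP) = 480.0 / (15.0 − 5) = 480.0/10.0 = 48.0 mL/cmH2O.
τ = R × C = 29.19 × 0.048 L/cmH2O = 1.401 s.
t = −τ·ln(1 − 0.95) = −1.401·ln(0.05) = 4.197 s.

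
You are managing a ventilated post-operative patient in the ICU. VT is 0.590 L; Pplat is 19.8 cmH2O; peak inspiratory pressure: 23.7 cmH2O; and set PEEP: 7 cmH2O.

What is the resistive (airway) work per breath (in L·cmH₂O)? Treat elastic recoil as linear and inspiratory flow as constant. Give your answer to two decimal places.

2.30

With constant inspiratory flow the resistive pressure is constant at PIP − Pplat = 23.7 − 19.8 = 3.9 cmH2O, so resistive work = 3.9 × 0.590 = 2.301 L·cmH2O.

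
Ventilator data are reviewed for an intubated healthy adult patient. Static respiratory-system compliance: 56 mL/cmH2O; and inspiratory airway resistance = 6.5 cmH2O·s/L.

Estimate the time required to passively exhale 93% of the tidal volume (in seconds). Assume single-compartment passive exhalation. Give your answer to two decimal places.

0.97

τ = R × C = 6.5 × 56 mL/cmH2O = 6.5 × 0.056 L/cmH2O = 0.364 s.
Exhaled fraction f = 1 − e^(−t/τ) → t = −τ·ln(1 − f) = −0.364·ln(0.07) = 0.968 s.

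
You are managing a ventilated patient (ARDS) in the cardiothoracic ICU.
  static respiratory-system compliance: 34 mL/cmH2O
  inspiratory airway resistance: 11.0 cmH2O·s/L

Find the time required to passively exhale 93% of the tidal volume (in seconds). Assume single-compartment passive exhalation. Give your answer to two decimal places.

0.99

τ = R × C = 11.0 × 34 mL/cmH2O = 11.0 × 0.034 L/cmH2O = 0.374 s.
Exhaled fraction f = 1 − e^(−t/τ) → t = −τ·ln(1 − f) = −0.374·ln(0.07) = 0.9946 s.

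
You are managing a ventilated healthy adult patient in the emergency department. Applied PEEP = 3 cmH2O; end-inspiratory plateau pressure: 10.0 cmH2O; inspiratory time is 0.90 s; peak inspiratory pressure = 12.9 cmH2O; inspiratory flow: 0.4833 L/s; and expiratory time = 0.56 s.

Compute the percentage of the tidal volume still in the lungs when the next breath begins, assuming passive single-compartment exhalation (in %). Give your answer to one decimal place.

22.3

Vt = flow × Ti = 0.4833 L/s × 0.90 s × 1000 mL/L = 434.97 mL.
R = (PIP − Pplat)/V̇ = (12.9 − 10.0) / 0.4833 = 2.9/0.4833 = 6.0 cmH2O·s/L.
C = Vt/(Pplat − PEEP) = 434.97 / (10.0 − 3) = 434.97/7.0 = 62.139 mL/cmH2O.
τ = R × C = 6.0 × 0.06214 L/cmH2O = 0.3728 s.
Fraction remaining at end-expiration = e^(−Te/τ) = e^(−0.56/0.3728) = 0.2227 → 22.27%.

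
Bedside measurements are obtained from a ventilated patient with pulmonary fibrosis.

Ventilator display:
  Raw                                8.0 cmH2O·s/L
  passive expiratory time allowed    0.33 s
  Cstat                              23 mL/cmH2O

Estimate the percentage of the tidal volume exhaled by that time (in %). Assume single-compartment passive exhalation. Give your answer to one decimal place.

τ = R × C = 8.0 × 23 mL/cmH2O = 8.0 × 0.023 L/cmH2O = 0.184 s.
Passive exhalation: V(t)/V₀ = e^(−t/τ) = e^(−0.33/0.184) = 0.1664.
Fraction exhaled = 1 − 0.1664 = 0.8336 → 83.36%.

83.4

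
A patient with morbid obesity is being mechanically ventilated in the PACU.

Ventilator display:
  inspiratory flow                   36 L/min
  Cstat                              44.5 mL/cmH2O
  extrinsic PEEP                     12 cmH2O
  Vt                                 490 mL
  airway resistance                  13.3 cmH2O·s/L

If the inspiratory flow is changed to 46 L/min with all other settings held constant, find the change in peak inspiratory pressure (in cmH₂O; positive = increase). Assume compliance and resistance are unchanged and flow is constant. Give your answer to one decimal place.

2.2

Flow: 36 L/min ÷ 60 = 0.6 L/s.
New flow: 46 L/min ÷ 60 = 0.7667 L/s.
PIP = Vt/C + R·V̇ + PEEP (constant-flow equation of motion).
Only the resistive term changes: ΔPIP = R × ΔV̇ = 13.3 × (0.7667 − 0.6) = 13.3 × 0.1667 = 2.217 cmH2O.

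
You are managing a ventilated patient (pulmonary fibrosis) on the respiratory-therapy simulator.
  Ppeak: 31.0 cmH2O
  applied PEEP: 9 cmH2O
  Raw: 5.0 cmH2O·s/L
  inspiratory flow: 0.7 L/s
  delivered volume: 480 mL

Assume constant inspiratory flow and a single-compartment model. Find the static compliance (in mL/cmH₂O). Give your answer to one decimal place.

Equation of motion (constant flow): PIP = Vt/C + R·V̇ + PEEP.
Vt/C = PIP − R·V̇ − PEEP = 31.0 − 5.0×0.7 − 9 = 31.0 − 3.5 − 9 = 18.5 cmH2O.
C = Vt / 18.5 = 480 / 18.5 = 25.946 mL/cmH2O.

25.9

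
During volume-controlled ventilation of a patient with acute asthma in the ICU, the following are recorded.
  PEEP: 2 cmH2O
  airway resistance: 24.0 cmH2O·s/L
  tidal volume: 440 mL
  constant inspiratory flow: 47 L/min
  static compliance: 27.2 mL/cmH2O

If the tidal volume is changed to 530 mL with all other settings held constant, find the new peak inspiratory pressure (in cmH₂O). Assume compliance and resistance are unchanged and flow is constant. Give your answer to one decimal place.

40.3

Flow: 47 L/min ÷ 60 = 0.7833 L/s.
PIP = Vt/C + R·V̇ + PEEP (constant-flow equation of motion).
Only the elastic term changes: ΔPIP = ΔVt / C = (530 − 440) / 27.2 = 3.309 cmH2O.
Original PIP = 440/27.2 + 24.0×0.7833 + 2 = 36.976 cmH2O; new PIP = 36.976 + (3.309) = 40.285 cmH2O.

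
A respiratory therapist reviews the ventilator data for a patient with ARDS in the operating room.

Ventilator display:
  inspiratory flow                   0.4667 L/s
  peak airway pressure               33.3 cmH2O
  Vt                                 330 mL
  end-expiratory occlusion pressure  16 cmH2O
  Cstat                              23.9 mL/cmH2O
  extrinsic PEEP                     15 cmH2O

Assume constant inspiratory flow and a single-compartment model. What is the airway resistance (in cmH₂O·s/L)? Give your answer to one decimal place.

7.5

Total PEEP = 16 cmH2O (set 15 + intrinsic 1); this is the baseline alveolar pressure.
Equation of motion (constant flow): PIP = Vt/C + R·V̇ + PEEP.
R·V̇ = PIP − Vt/C − PEEP = 33.3 − 330/23.9 − 16 = 33.3 − 13.808 − 16 = 3.492 cmH2O.
R = 3.492 / 0.4667 = 7.482 cmH2O·s/L.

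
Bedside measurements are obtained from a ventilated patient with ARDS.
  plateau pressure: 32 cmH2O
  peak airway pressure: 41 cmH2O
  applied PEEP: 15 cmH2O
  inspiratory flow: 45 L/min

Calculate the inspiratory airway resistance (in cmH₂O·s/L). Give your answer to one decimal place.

12.0

Flow: 45 L/min ÷ 60 = 0.75 L/s.
Raw = (PIP − Pplat) / flow = (41 − 32) / 0.75 = 9.0 / 0.75 = 12.0 cmH2O·s/L.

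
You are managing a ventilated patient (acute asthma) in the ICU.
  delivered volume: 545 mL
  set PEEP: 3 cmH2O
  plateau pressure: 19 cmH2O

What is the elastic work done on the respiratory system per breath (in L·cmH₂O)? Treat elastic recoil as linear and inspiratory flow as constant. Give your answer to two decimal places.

4.36

Elastic work ≈ ½ × (Pplat − PEEP) × Vt = 0.5 × (19 − 3) × 0.545 L = 0.5 × 16.0 × 0.545 = 4.36 L·cmH2O.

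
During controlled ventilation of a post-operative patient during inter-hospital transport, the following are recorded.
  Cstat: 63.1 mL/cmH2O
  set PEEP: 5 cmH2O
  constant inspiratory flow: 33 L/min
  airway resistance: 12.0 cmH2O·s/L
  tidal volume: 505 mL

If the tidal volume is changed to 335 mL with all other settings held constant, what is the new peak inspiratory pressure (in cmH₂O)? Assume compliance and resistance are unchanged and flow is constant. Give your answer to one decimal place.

Flow: 33 L/min ÷ 60 = 0.55 L/s.
PIP = Vt/C + R·V̇ + PEEP (constant-flow equation of motion).
Only the elastic term changes: ΔPIP = ΔVt / C = (335 − 505) / 63.1 = -2.694 cmH2O.
Original PIP = 505/63.1 + 12.0×0.55 + 5 = 19.603 cmH2O; new PIP = 19.603 + (-2.694) = 16.909 cmH2O.

16.9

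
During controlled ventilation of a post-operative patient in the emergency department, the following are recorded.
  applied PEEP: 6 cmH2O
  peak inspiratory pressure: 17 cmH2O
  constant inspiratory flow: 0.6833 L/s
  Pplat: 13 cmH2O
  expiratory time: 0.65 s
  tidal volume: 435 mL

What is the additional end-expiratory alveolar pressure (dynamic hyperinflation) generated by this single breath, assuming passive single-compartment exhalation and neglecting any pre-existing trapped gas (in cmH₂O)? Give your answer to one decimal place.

1.2

R = (PIP − Pplat)/V̇ = (17 − 13) / 0.6833 = 4.0/0.6833 = 5.854 cmH2O·s/L.
C = Vt/(Pplat − PEEP) = 435.0 / (13 − 6) = 435.0/7.0 = 62.143 mL/cmH2O.
τ = R × C = 5.854 × 0.06214 L/cmH2O = 0.3638 s.
Fraction remaining = e^(−Te/τ) = e^(−0.65/0.3638) = 0.1675; trapped volume = 435.0 × 0.1675 = 72.863 mL.
Additional alveolar pressure from trapping ≈ V_trapped / C = 72.863 / 62.143 = 1.173 cmH2O.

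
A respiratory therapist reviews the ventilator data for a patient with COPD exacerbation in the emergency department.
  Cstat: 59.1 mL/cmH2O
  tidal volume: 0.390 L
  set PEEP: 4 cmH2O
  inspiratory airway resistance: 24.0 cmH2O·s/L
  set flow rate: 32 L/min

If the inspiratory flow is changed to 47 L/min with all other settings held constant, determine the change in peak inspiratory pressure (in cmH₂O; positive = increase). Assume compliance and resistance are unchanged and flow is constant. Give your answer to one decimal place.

Flow: 32 L/min ÷ 60 = 0.5333 L/s.
New flow: 47 L/min ÷ 60 = 0.7833 L/s.
PIP = Vt/C + R·V̇ + PEEP (constant-flow equation of motion).
Only the resistive term changes: ΔPIP = R × ΔV̇ = 24.0 × (0.7833 − 0.5333) = 24.0 × 0.25 = 6.0 cmH2O.

6.0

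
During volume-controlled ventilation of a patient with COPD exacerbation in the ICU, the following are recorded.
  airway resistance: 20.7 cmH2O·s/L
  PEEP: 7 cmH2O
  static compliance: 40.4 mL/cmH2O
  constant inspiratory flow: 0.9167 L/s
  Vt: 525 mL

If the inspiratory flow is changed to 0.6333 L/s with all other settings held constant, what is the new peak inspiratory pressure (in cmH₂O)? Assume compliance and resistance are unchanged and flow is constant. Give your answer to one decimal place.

33.1

PIP = Vt/C + R·V̇ + PEEP (constant-flow equation of motion).
Only the resistive term changes: ΔPIP = R × ΔV̇ = 20.7 × (0.6333 − 0.9167) = 20.7 × -0.2834 = -5.866 cmH2O.
Original PIP = 525/40.4 + 20.7×0.9167 + 7 = 38.971 cmH2O; new PIP = 38.971 + (-5.866) = 33.105 cmH2O.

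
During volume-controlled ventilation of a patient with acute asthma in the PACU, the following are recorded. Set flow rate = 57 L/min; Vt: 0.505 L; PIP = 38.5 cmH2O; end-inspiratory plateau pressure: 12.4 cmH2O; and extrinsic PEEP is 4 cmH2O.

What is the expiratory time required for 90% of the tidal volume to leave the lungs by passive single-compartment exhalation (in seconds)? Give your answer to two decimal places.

Flow: 57 L/min ÷ 60 = 0.95 L/s.
R = (PIP − Pplat)/V̇ = (38.5 − 12.4) / 0.95 = 26.1/0.95 = 27.474 cmH2O·s/L.
C = Vt/(Pplat − PEEP) = 505.0 / (12.4 − 4) = 505.0/8.4 = 60.119 mL/cmH2O.
τ = R × C = 27.474 × 0.06012 L/cmH2O = 1.652 s.
t = −τ·ln(1 − 0.90) = −1.652·ln(0.1) = 3.804 s.

3.80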